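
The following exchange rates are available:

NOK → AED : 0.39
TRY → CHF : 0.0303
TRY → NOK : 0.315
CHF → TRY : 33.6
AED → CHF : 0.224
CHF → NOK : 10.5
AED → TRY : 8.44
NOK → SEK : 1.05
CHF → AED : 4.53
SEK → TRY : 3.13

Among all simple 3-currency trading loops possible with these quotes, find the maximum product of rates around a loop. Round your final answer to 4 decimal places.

AED→TRY→CHF→AED: 8.44 × 0.0303 × 4.53 = 1.15847
AED→TRY→NOK→AED: 8.44 × 0.315 × 0.39 = 1.03685
NOK→SEK→TRY→NOK: 1.05 × 3.13 × 0.315 = 1.03525
AED→CHF→NOK→AED: 0.224 × 10.5 × 0.39 = 0.91728
Maximum is AED→TRY→CHF→AED at 1.1585; arbitrage exists.

1.1585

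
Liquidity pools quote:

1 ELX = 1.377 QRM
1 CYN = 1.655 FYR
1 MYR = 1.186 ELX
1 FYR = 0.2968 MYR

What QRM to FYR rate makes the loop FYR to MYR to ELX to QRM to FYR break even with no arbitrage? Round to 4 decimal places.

Known legs of the cycle: 0.2968 × 1.186 × 1.377 = 0.4847106096
For no arbitrage the full-cycle product must be 1, so the missing rate is 1 / 0.4847106096 ≈ 2.063087.

2.0631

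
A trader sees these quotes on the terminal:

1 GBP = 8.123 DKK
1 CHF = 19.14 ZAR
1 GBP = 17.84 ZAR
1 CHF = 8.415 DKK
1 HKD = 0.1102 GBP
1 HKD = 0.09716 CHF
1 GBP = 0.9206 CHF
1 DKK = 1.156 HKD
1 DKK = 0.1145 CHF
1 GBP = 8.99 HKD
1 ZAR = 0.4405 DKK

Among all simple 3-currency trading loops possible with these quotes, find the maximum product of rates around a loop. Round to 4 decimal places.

1.0348

DKK→HKD→GBP→DKK: 1.156 × 0.1102 × 8.123 = 1.03480
DKK→CHF→ZAR→DKK: 0.1145 × 19.14 × 0.4405 = 0.96537
DKK→HKD→CHF→DKK: 1.156 × 0.09716 × 8.415 = 0.94515
Maximum is DKK→HKD→GBP→DKK at 1.0348; arbitrage exists.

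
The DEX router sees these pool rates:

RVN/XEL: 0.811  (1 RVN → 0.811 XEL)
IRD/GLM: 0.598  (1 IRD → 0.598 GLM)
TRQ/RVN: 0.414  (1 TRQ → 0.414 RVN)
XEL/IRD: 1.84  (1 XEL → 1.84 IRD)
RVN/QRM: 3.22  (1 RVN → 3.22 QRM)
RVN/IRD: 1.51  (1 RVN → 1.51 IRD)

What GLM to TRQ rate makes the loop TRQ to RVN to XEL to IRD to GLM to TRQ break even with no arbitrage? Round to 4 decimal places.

Known legs of the cycle: 0.414 × 0.811 × 1.84 × 0.598 = 0.36943684128
For no arbitrage the full-cycle product must be 1, so the missing rate is 1 / 0.36943684128 ≈ 2.706823.

2.7068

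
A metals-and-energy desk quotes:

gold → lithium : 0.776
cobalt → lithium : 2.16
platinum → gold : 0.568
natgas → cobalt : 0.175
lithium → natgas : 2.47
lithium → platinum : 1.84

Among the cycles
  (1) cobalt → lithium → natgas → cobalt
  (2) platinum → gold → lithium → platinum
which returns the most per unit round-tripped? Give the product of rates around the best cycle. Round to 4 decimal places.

0.9337

(1) 2.16 × 2.47 × 0.175 = 0.93366
(2) 0.568 × 0.776 × 1.84 = 0.81101
Highest is cycle (1) at 0.9337 (≤1, no arbitrage).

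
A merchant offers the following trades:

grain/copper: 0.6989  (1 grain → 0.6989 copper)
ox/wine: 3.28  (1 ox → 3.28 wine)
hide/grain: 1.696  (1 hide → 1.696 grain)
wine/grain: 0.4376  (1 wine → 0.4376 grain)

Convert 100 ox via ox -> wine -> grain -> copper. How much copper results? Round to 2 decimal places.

100 ox × 3.28 = 328 wine
328 wine × 0.4376 = 143.5328 grain
143.5328 grain × 0.6989 = 100.31507392 copper

100.32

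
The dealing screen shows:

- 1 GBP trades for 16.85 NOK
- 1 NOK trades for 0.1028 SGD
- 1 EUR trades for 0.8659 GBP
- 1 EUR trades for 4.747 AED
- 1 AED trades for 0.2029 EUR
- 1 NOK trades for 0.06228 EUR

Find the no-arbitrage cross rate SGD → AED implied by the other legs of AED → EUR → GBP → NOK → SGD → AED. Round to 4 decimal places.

Known legs of the cycle: 0.2029 × 0.8659 × 16.85 × 0.1028 = 0.3043286269198
For no arbitrage the full-cycle product must be 1, so the missing rate is 1 / 0.3043286269198 ≈ 3.285922.

3.2859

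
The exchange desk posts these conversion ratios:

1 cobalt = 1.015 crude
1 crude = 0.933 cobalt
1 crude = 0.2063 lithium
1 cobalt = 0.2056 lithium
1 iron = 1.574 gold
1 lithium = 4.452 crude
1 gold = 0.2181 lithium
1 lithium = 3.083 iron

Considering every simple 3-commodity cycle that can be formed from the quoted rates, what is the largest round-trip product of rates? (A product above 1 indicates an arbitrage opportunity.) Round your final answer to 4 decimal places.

gold→lithium→iron→gold: 0.2181 × 3.083 × 1.574 = 1.05836
cobalt→lithium→crude→cobalt: 0.2056 × 4.452 × 0.933 = 0.85400
Maximum is gold→lithium→iron→gold at 1.0584; arbitrage exists.

1.0584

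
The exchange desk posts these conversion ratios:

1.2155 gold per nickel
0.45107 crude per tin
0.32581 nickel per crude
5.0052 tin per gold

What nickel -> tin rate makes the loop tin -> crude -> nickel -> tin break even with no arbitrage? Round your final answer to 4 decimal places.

Known legs of the cycle: 0.45107 × 0.32581 = 0.1469631167
For no arbitrage the full-cycle product must be 1, so the missing rate is 1 / 0.1469631167 ≈ 6.804428.

6.8044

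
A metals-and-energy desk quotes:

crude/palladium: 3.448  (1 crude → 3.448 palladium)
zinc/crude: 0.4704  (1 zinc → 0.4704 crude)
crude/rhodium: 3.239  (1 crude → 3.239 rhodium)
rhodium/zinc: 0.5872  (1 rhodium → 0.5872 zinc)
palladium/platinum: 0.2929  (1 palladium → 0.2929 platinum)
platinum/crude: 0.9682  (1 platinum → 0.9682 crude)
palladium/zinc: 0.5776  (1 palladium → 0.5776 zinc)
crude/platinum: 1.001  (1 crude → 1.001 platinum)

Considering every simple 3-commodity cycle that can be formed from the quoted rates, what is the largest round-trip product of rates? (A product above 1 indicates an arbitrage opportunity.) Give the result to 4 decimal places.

0.9778

platinum→crude→palladium→platinum: 0.9682 × 3.448 × 0.2929 = 0.97780
zinc→crude→palladium→zinc: 0.4704 × 3.448 × 0.5776 = 0.93683
rhodium→zinc→crude→rhodium: 0.5872 × 0.4704 × 3.239 = 0.89467
Maximum is platinum→crude→palladium→platinum at 0.9778; no arbitrage — every cycle loses value.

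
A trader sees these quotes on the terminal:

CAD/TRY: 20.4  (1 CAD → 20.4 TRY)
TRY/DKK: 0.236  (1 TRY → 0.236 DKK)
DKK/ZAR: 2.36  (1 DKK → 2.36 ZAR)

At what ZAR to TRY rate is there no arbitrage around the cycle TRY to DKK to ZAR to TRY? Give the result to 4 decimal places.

1.7955

Known legs of the cycle: 0.236 × 2.36 = 0.55696
For no arbitrage the full-cycle product must be 1, so the missing rate is 1 / 0.55696 ≈ 1.795461.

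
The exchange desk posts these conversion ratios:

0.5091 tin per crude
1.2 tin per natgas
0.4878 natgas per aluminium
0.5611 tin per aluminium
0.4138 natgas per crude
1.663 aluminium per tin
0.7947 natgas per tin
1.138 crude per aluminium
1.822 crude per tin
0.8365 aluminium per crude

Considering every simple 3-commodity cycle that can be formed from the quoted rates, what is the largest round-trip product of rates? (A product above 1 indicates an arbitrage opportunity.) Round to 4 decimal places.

natgas→tin→aluminium→natgas: 1.2 × 1.663 × 0.4878 = 0.97345
tin→aluminium→crude→tin: 1.663 × 1.138 × 0.5091 = 0.96347
natgas→tin→crude→natgas: 1.2 × 1.822 × 0.4138 = 0.90473
tin→crude→aluminium→tin: 1.822 × 0.8365 × 0.5611 = 0.85517
Maximum is natgas→tin→aluminium→natgas at 0.9735; no arbitrage — every cycle loses value.

0.9735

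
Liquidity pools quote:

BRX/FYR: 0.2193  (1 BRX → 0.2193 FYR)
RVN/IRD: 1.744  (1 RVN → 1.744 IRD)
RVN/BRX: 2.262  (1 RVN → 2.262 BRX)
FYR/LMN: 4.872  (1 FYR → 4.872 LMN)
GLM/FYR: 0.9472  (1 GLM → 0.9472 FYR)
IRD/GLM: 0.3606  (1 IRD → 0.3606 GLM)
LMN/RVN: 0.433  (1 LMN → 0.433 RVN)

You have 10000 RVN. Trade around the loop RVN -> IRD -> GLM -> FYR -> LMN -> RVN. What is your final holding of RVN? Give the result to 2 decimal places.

10000 RVN × 1.744 = 17440 IRD
17440 IRD × 0.3606 = 6288.864 GLM
6288.864 GLM × 0.9472 = 5956.8119808 FYR
5956.8119808 FYR × 4.872 = 29021.5879704576 LMN
29021.5879704576 LMN × 0.433 = 12566.3475912081408 RVN

12566.35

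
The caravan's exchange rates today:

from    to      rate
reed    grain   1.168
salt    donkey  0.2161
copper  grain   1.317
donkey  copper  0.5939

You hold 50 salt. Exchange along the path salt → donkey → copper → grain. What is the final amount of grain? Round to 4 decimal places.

50 salt × 0.2161 = 10.805 donkey
10.805 donkey × 0.5939 = 6.4170895 copper
6.4170895 copper × 1.317 = 8.4513068715 grain

8.4513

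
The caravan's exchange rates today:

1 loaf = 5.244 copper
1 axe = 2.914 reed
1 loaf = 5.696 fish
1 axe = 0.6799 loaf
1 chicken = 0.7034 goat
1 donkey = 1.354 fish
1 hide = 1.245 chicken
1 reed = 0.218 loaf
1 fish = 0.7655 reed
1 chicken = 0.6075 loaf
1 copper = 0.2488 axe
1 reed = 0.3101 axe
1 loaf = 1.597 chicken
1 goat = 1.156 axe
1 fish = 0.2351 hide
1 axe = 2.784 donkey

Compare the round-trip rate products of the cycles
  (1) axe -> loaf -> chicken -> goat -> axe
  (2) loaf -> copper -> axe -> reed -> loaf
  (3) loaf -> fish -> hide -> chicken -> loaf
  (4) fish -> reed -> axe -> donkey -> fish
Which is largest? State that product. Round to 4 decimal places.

(1) 0.6799 × 1.597 × 0.7034 × 1.156 = 0.88290
(2) 5.244 × 0.2488 × 2.914 × 0.218 = 0.82882
(3) 5.696 × 0.2351 × 1.245 × 0.6075 = 1.01283
(4) 0.7655 × 0.3101 × 2.784 × 1.354 = 0.89482
Highest is cycle (3) at 1.0128 (>1, arbitrage).

1.0128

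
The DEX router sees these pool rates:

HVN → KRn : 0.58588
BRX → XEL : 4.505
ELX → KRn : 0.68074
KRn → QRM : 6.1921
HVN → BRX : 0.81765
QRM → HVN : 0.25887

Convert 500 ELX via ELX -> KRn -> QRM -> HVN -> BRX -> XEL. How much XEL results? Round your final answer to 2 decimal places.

2009.71

500 ELX × 0.68074 = 340.37 KRn
340.37 KRn × 6.1921 = 2107.605077 QRM
2107.605077 QRM × 0.25887 = 545.59572628299 HVN
545.59572628299 HVN × 0.81765 = 446.1063455952867735 BRX
446.1063455952867735 BRX × 4.505 = 2009.7090869067669146175 XEL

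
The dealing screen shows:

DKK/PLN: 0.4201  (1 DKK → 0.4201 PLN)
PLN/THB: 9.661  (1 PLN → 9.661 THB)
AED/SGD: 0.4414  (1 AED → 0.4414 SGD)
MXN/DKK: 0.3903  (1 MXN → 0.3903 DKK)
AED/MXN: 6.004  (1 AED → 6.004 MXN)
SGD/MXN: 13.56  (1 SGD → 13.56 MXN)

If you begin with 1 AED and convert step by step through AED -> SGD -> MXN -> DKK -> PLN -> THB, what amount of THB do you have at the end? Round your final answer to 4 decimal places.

1 AED × 0.4414 = 0.4414 SGD
0.4414 SGD × 13.56 = 5.985384 MXN
5.985384 MXN × 0.3903 = 2.3360953752 DKK
2.3360953752 DKK × 0.4201 = 0.98139366712152 PLN
0.98139366712152 PLN × 9.661 = 9.48124421806100472 THB

9.4812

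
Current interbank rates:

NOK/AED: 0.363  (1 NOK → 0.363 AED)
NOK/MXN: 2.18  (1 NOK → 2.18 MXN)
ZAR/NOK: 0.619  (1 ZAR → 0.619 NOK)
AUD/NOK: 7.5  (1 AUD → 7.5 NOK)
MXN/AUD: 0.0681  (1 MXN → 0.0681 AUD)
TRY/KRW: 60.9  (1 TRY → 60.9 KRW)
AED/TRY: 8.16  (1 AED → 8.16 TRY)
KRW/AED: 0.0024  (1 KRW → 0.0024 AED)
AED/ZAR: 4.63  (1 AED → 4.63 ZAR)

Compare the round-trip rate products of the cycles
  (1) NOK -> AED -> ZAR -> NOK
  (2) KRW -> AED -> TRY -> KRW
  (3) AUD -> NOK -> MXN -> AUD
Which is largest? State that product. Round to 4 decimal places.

(1) 0.363 × 4.63 × 0.619 = 1.04035
(2) 0.0024 × 8.16 × 60.9 = 1.19267
(3) 7.5 × 2.18 × 0.0681 = 1.11344
Highest is cycle (2) at 1.1927 (>1, arbitrage).

1.1927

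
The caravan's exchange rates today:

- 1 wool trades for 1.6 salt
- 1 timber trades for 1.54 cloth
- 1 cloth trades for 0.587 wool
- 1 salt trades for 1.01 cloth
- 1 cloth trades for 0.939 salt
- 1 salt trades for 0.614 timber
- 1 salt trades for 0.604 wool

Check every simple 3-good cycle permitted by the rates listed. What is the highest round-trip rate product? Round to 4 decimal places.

0.9486

wool→salt→cloth→wool: 1.6 × 1.01 × 0.587 = 0.94859
timber→cloth→salt→timber: 1.54 × 0.939 × 0.614 = 0.88788
Maximum is wool→salt→cloth→wool at 0.9486; no arbitrage — every cycle loses value.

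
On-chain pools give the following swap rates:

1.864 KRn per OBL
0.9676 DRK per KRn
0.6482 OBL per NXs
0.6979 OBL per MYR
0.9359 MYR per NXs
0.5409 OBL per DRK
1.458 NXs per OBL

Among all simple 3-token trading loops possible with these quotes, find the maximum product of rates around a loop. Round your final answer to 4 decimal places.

0.9756

KRn→DRK→OBL→KRn: 0.9676 × 0.5409 × 1.864 = 0.97557
NXs→MYR→OBL→NXs: 0.9359 × 0.6979 × 1.458 = 0.95231
Maximum is KRn→DRK→OBL→KRn at 0.9756; no arbitrage — every cycle loses value.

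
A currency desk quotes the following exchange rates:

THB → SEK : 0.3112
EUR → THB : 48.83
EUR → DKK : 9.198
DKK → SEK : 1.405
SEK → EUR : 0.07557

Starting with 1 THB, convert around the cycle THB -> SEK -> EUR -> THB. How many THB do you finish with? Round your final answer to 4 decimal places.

1.1484

1 THB × 0.3112 = 0.3112 SEK
0.3112 SEK × 0.07557 = 0.023517384 EUR
0.023517384 EUR × 48.83 = 1.14835386072 THB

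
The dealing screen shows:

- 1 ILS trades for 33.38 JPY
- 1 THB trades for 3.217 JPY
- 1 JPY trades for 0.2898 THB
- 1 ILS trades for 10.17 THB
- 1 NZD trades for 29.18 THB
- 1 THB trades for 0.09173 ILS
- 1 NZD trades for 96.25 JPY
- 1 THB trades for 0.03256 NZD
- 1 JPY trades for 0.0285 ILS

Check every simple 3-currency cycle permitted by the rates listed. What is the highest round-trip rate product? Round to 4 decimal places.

JPY→ILS→THB→JPY: 0.0285 × 10.17 × 3.217 = 0.93243
NZD→JPY→THB→NZD: 96.25 × 0.2898 × 0.03256 = 0.90820
JPY→THB→ILS→JPY: 0.2898 × 0.09173 × 33.38 = 0.88735
Maximum is JPY→ILS→THB→JPY at 0.9324; no arbitrage — every cycle loses value.

0.9324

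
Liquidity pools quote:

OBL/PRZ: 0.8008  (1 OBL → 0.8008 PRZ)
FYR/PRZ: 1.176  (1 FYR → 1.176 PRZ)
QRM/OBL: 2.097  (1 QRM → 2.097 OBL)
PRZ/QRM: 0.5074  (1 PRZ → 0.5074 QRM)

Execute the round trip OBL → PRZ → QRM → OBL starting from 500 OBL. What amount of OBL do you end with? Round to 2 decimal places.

500 OBL × 0.8008 = 400.4 PRZ
400.4 PRZ × 0.5074 = 203.16296 QRM
203.16296 QRM × 2.097 = 426.03272712 OBL

426.03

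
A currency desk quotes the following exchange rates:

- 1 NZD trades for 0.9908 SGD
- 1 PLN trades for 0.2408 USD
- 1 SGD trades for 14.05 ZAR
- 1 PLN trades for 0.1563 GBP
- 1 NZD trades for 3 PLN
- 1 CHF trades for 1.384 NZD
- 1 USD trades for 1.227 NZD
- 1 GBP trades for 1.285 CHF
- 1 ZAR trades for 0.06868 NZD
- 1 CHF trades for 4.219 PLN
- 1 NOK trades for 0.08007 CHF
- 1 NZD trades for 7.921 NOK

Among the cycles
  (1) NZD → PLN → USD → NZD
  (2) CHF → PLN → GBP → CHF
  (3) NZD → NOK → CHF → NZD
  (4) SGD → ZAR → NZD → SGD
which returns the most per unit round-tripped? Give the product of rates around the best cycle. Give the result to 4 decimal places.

0.9561

(1) 3 × 0.2408 × 1.227 = 0.88638
(2) 4.219 × 0.1563 × 1.285 = 0.84737
(3) 7.921 × 0.08007 × 1.384 = 0.87778
(4) 14.05 × 0.06868 × 0.9908 = 0.95608
Highest is cycle (4) at 0.9561 (≤1, no arbitrage).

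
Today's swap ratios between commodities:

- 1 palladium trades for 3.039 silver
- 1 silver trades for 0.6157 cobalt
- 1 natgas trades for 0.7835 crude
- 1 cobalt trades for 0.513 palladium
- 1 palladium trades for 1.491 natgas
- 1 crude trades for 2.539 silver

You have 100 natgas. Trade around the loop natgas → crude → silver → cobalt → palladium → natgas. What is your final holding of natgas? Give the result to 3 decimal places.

93.684

100 natgas × 0.7835 = 78.35 crude
78.35 crude × 2.539 = 198.93065 silver
198.93065 silver × 0.6157 = 122.481601205 cobalt
122.481601205 cobalt × 0.513 = 62.833061418165 palladium
62.833061418165 palladium × 1.491 = 93.684094574484015 natgas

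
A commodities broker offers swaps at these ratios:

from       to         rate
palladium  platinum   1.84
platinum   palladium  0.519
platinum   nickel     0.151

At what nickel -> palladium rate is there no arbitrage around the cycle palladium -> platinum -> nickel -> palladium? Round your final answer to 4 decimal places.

Known legs of the cycle: 1.84 × 0.151 = 0.27784
For no arbitrage the full-cycle product must be 1, so the missing rate is 1 / 0.27784 ≈ 3.599194.

3.5992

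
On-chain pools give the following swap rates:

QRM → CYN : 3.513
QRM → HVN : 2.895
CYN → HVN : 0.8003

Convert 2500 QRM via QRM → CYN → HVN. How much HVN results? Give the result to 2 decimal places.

2500 QRM × 3.513 = 8782.5 CYN
8782.5 CYN × 0.8003 = 7028.63475 HVN

7028.63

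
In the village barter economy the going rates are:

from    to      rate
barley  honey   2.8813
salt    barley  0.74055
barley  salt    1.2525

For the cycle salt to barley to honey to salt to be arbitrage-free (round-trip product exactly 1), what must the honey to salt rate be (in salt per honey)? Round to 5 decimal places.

Known legs of the cycle: 0.74055 × 2.8813 = 2.133746715
For no arbitrage the full-cycle product must be 1, so the missing rate is 1 / 2.133746715 ≈ 0.4686592.

0.46866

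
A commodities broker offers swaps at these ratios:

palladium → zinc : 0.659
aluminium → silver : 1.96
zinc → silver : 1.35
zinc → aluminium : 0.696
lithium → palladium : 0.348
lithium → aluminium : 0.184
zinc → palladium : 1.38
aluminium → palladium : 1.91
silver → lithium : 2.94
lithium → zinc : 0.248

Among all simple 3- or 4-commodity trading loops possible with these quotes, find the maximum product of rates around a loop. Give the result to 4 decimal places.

1.0603

silver→lithium→aluminium→silver: 2.94 × 0.184 × 1.96 = 1.06028
silver→lithium→zinc→aluminium→silver: 2.94 × 0.248 × 0.696 × 1.96 = 0.99464
silver→lithium→zinc→silver: 2.94 × 0.248 × 1.35 = 0.98431
silver→lithium→palladium→zinc→silver: 2.94 × 0.348 × 0.659 × 1.35 = 0.91022
zinc→aluminium→palladium→zinc: 0.696 × 1.91 × 0.659 = 0.87605
Maximum is silver→lithium→aluminium→silver at 1.0603; arbitrage exists.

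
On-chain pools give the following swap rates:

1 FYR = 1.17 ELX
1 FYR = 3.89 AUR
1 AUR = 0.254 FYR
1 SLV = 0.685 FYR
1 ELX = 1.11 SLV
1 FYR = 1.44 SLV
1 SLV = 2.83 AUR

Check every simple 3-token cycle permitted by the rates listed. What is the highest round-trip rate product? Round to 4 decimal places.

SLV→AUR→FYR→SLV: 2.83 × 0.254 × 1.44 = 1.03510
SLV→FYR→ELX→SLV: 0.685 × 1.17 × 1.11 = 0.88961
Maximum is SLV→AUR→FYR→SLV at 1.0351; arbitrage exists.

1.0351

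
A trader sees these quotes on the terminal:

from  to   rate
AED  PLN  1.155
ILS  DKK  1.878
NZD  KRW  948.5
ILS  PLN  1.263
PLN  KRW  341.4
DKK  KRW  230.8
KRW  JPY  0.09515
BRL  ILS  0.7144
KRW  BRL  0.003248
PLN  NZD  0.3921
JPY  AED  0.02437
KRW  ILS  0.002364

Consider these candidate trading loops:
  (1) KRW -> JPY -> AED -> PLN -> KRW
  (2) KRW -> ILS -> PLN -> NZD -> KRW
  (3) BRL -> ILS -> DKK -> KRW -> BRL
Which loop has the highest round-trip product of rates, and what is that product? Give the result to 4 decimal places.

1.1104

(1) 0.09515 × 0.02437 × 1.155 × 341.4 = 0.91434
(2) 0.002364 × 1.263 × 0.3921 × 948.5 = 1.11041
(3) 0.7144 × 1.878 × 230.8 × 0.003248 = 1.00575
Highest is cycle (2) at 1.1104 (>1, arbitrage).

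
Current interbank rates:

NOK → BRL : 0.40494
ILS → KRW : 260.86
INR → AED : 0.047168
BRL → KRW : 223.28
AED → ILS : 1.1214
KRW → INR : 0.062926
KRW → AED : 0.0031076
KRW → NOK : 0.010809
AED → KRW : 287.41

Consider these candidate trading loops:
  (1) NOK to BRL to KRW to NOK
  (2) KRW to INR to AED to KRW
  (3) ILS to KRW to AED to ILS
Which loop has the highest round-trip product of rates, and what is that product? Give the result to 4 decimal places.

(1) 0.40494 × 223.28 × 0.010809 = 0.97730
(2) 0.062926 × 0.047168 × 287.41 = 0.85306
(3) 260.86 × 0.0031076 × 1.1214 = 0.90906
Highest is cycle (1) at 0.9773 (≤1, no arbitrage).

0.9773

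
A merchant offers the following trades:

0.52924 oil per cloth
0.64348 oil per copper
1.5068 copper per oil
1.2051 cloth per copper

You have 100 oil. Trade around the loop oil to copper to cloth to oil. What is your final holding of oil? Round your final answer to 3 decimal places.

96.102

100 oil × 1.5068 = 150.68 copper
150.68 copper × 1.2051 = 181.584468 cloth
181.584468 cloth × 0.52924 = 96.10176384432 oil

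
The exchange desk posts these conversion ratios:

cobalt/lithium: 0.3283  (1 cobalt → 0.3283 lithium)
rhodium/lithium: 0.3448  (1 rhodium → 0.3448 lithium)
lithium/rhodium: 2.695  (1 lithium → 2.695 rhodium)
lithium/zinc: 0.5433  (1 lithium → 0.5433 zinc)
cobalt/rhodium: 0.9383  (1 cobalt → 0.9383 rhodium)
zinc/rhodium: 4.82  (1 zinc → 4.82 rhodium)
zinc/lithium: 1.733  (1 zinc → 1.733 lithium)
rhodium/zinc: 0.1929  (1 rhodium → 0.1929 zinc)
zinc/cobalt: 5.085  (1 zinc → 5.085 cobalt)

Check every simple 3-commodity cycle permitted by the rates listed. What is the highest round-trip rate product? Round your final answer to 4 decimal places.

zinc→cobalt→rhodium→zinc: 5.085 × 0.9383 × 0.1929 = 0.92038
zinc→cobalt→lithium→zinc: 5.085 × 0.3283 × 0.5433 = 0.90699
zinc→rhodium→lithium→zinc: 4.82 × 0.3448 × 0.5433 = 0.90293
zinc→lithium→rhodium→zinc: 1.733 × 2.695 × 0.1929 = 0.90093
Maximum is zinc→cobalt→rhodium→zinc at 0.9204; no arbitrage — every cycle loses value.

0.9204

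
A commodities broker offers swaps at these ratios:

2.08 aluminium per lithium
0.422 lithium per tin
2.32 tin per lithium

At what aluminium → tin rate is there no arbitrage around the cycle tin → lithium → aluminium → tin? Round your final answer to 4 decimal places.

1.1393

Known legs of the cycle: 0.422 × 2.08 = 0.87776
For no arbitrage the full-cycle product must be 1, so the missing rate is 1 / 0.87776 ≈ 1.139264.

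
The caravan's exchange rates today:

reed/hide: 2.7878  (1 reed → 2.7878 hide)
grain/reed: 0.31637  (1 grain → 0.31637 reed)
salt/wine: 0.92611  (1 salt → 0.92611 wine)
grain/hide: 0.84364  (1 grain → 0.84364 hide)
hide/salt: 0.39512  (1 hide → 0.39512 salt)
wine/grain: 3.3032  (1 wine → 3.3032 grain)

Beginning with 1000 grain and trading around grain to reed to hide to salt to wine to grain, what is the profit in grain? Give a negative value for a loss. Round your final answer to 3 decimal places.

66.064

1000 grain × 0.31637 = 316.37 reed
316.37 reed × 2.7878 = 881.976286 hide
881.976286 hide × 0.39512 = 348.48647012432 salt
348.48647012432 salt × 0.92611 = 322.7368048468339952 wine
322.7368048468339952 wine × 3.3032 = 1066.06421377006205294464 grain
Net change: 1066.06421377006205294464 − 1000 = 66.06421377006205294464 grain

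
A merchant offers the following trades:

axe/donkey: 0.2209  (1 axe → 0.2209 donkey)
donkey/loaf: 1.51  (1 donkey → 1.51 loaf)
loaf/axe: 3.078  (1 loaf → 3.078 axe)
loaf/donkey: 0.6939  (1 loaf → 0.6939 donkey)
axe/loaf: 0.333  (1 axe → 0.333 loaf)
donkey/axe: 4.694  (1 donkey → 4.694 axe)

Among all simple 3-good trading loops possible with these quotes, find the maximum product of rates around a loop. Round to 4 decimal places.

1.0846

axe→loaf→donkey→axe: 0.333 × 0.6939 × 4.694 = 1.08464
axe→donkey→loaf→axe: 0.2209 × 1.51 × 3.078 = 1.02669
Maximum is axe→loaf→donkey→axe at 1.0846; arbitrage exists.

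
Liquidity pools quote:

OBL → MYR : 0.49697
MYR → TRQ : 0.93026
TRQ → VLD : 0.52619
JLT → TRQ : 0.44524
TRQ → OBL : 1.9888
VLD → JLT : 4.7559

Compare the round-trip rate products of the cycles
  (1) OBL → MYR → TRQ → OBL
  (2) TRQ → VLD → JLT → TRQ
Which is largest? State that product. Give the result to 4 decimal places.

(1) 0.49697 × 0.93026 × 1.9888 = 0.91944
(2) 0.52619 × 4.7559 × 0.44524 = 1.11422
Highest is cycle (2) at 1.1142 (>1, arbitrage).

1.1142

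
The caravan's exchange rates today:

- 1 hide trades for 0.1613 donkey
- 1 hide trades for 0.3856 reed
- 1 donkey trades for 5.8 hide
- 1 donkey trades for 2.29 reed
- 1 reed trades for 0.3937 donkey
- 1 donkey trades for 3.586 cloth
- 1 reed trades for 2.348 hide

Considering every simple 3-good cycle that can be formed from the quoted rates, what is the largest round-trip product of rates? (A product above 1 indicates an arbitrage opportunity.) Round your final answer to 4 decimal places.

donkey→hide→reed→donkey: 5.8 × 0.3856 × 0.3937 = 0.88050
donkey→reed→hide→donkey: 2.29 × 2.348 × 0.1613 = 0.86730
Maximum is donkey→hide→reed→donkey at 0.8805; no arbitrage — every cycle loses value.

0.8805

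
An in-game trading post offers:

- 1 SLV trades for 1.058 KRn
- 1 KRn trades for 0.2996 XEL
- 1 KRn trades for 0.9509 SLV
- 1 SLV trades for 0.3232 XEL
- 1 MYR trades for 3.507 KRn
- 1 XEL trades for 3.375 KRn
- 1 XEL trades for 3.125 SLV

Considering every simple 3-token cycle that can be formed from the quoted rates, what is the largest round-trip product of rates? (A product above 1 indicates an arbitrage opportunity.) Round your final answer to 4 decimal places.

KRn→SLV→XEL→KRn: 0.9509 × 0.3232 × 3.375 = 1.03724
KRn→XEL→SLV→KRn: 0.2996 × 3.125 × 1.058 = 0.99055
Maximum is KRn→SLV→XEL→KRn at 1.0372; arbitrage exists.

1.0372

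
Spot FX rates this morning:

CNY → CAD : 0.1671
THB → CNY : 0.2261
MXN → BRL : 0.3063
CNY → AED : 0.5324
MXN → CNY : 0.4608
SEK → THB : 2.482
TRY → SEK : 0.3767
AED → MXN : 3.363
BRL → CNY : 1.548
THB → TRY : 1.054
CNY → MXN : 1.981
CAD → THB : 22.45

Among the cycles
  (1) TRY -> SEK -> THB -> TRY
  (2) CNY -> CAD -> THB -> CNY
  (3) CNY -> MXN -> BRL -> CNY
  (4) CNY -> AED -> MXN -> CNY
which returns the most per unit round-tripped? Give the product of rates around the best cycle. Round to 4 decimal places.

0.9855

(1) 0.3767 × 2.482 × 1.054 = 0.98546
(2) 0.1671 × 22.45 × 0.2261 = 0.84819
(3) 1.981 × 0.3063 × 1.548 = 0.93930
(4) 0.5324 × 3.363 × 0.4608 = 0.82504
Highest is cycle (1) at 0.9855 (≤1, no arbitrage).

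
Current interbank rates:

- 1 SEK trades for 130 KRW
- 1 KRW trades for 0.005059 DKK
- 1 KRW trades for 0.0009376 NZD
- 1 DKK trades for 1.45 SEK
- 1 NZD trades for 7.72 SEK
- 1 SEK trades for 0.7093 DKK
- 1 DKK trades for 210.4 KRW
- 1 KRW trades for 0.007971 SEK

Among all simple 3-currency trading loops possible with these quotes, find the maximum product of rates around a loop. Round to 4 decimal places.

SEK→DKK→KRW→SEK: 0.7093 × 210.4 × 0.007971 = 1.18957
SEK→KRW→DKK→SEK: 130 × 0.005059 × 1.45 = 0.95362
SEK→KRW→NZD→SEK: 130 × 0.0009376 × 7.72 = 0.94098
Maximum is SEK→DKK→KRW→SEK at 1.1896; arbitrage exists.

1.1896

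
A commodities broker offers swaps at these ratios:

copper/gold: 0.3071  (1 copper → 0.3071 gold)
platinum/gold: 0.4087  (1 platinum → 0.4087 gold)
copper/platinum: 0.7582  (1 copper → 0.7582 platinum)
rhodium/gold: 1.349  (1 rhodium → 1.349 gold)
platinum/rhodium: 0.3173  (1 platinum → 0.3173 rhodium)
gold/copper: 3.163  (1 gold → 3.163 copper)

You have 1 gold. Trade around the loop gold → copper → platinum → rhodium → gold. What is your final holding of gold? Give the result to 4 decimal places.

1 gold × 3.163 = 3.163 copper
3.163 copper × 0.7582 = 2.3981866 platinum
2.3981866 platinum × 0.3173 = 0.76094460818 rhodium
0.76094460818 rhodium × 1.349 = 1.02651427643482 gold

1.0265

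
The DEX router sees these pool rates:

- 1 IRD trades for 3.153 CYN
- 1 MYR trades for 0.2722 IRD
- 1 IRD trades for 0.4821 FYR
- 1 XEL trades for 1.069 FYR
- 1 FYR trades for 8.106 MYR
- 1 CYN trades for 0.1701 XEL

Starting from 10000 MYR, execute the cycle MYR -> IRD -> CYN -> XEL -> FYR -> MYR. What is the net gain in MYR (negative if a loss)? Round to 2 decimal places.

2650.30

10000 MYR × 0.2722 = 2722 IRD
2722 IRD × 3.153 = 8582.466 CYN
8582.466 CYN × 0.1701 = 1459.8774666 XEL
1459.8774666 XEL × 1.069 = 1560.6090117954 FYR
1560.6090117954 FYR × 8.106 = 12650.2966496135124 MYR
Net change: 12650.2966496135124 − 10000 = 2650.2966496135124 MYR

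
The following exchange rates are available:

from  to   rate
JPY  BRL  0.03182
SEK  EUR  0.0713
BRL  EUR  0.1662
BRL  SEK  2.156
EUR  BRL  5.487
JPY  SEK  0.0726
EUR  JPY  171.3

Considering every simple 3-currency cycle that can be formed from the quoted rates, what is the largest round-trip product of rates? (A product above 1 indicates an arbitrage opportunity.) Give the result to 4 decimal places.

EUR→JPY→BRL→EUR: 171.3 × 0.03182 × 0.1662 = 0.90592
EUR→JPY→SEK→EUR: 171.3 × 0.0726 × 0.0713 = 0.88671
EUR→BRL→SEK→EUR: 5.487 × 2.156 × 0.0713 = 0.84348
Maximum is EUR→JPY→BRL→EUR at 0.9059; no arbitrage — every cycle loses value.

0.9059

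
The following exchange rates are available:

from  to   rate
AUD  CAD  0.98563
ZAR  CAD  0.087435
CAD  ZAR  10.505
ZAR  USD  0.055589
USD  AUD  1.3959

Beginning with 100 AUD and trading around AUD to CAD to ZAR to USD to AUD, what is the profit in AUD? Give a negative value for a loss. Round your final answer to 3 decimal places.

100 AUD × 0.98563 = 98.563 CAD
98.563 CAD × 10.505 = 1035.404315 ZAR
1035.404315 ZAR × 0.055589 = 57.557090466535 USD
57.557090466535 USD × 1.3959 = 80.3439425822362065 AUD
Net change: 80.3439425822362065 − 100 = -19.6560574177637935 AUD

-19.656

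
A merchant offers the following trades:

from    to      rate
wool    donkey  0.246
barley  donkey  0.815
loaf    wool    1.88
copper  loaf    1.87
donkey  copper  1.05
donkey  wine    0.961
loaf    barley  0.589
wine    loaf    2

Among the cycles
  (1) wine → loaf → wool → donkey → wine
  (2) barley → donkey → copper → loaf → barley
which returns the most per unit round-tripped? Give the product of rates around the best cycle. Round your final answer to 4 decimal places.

0.9425

(1) 2 × 1.88 × 0.246 × 0.961 = 0.88889
(2) 0.815 × 1.05 × 1.87 × 0.589 = 0.94255
Highest is cycle (2) at 0.9425 (≤1, no arbitrage).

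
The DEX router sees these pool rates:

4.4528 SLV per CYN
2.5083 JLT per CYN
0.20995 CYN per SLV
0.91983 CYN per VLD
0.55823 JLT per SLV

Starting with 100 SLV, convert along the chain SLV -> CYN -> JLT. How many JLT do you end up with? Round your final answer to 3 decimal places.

100 SLV × 0.20995 = 20.995 CYN
20.995 CYN × 2.5083 = 52.6617585 JLT

52.662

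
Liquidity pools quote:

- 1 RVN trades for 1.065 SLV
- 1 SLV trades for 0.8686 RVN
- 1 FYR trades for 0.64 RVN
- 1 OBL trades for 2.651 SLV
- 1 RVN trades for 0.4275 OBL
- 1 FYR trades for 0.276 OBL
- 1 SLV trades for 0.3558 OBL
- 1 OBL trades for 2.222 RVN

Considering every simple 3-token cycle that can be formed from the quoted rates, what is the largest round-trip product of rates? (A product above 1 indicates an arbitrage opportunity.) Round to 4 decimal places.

0.9844

OBL→SLV→RVN→OBL: 2.651 × 0.8686 × 0.4275 = 0.98439
OBL→RVN→SLV→OBL: 2.222 × 1.065 × 0.3558 = 0.84198
Maximum is OBL→SLV→RVN→OBL at 0.9844; no arbitrage — every cycle loses value.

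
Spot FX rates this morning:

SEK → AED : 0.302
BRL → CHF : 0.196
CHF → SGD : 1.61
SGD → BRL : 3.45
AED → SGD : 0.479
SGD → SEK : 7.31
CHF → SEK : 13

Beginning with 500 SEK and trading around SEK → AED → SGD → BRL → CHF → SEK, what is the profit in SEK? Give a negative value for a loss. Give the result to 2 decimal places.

500 SEK × 0.302 = 151 AED
151 AED × 0.479 = 72.329 SGD
72.329 SGD × 3.45 = 249.53505 BRL
249.53505 BRL × 0.196 = 48.9088698 CHF
48.9088698 CHF × 13 = 635.8153074 SEK
Net change: 635.8153074 − 500 = 135.8153074 SEK

135.82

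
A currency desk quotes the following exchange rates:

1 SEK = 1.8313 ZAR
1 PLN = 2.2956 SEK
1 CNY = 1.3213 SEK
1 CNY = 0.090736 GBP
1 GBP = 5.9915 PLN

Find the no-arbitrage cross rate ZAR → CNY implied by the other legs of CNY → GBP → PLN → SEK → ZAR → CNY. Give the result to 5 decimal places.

Known legs of the cycle: 0.090736 × 5.9915 × 2.2956 × 1.8313 = 2.28544568815393632
For no arbitrage the full-cycle product must be 1, so the missing rate is 1 / 2.28544568815393632 ≈ 0.4375514.

0.43755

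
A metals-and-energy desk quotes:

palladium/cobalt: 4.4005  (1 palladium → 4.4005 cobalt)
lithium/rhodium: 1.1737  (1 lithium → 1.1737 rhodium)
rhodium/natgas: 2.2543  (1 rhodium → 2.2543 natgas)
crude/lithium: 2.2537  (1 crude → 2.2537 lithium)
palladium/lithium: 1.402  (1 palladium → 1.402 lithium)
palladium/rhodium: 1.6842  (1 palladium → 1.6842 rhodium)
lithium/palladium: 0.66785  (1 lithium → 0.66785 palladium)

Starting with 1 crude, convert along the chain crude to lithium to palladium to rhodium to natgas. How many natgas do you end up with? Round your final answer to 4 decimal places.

1 crude × 2.2537 = 2.2537 lithium
2.2537 lithium × 0.66785 = 1.505133545 palladium
1.505133545 palladium × 1.6842 = 2.534945916489 rhodium
2.534945916489 rhodium × 2.2543 = 5.7145285795411527 natgas

5.7145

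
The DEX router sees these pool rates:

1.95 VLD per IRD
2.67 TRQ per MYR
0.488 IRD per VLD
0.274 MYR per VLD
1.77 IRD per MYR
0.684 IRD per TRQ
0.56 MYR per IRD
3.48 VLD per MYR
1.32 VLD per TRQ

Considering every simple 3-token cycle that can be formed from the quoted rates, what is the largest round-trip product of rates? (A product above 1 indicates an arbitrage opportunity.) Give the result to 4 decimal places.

1.0227

IRD→MYR→TRQ→IRD: 0.56 × 2.67 × 0.684 = 1.02272
VLD→MYR→TRQ→VLD: 0.274 × 2.67 × 1.32 = 0.96569
IRD→MYR→VLD→IRD: 0.56 × 3.48 × 0.488 = 0.95101
IRD→VLD→MYR→IRD: 1.95 × 0.274 × 1.77 = 0.94571
Maximum is IRD→MYR→TRQ→IRD at 1.0227; arbitrage exists.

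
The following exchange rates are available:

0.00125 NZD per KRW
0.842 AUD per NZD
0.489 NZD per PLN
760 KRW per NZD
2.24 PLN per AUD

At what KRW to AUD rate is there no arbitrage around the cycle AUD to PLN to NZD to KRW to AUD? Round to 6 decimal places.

0.001201

Known legs of the cycle: 2.24 × 0.489 × 760 = 832.4736
For no arbitrage the full-cycle product must be 1, so the missing rate is 1 / 832.4736 ≈ 0.00120124.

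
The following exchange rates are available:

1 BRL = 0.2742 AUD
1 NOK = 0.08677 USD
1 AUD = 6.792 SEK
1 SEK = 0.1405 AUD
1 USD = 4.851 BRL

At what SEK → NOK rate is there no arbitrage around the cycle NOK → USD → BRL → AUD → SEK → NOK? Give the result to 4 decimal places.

1.2757

Known legs of the cycle: 0.08677 × 4.851 × 0.2742 × 6.792 = 0.783909630293328
For no arbitrage the full-cycle product must be 1, so the missing rate is 1 / 0.783909630293328 ≈ 1.275657.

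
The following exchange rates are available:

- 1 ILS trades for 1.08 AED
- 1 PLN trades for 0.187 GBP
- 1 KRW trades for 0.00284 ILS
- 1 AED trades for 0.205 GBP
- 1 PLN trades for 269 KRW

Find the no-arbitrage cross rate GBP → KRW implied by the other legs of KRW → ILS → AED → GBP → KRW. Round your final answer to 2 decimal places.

Known legs of the cycle: 0.00284 × 1.08 × 0.205 = 0.000628776
For no arbitrage the full-cycle product must be 1, so the missing rate is 1 / 0.000628776 ≈ 1590.3915.

1590.39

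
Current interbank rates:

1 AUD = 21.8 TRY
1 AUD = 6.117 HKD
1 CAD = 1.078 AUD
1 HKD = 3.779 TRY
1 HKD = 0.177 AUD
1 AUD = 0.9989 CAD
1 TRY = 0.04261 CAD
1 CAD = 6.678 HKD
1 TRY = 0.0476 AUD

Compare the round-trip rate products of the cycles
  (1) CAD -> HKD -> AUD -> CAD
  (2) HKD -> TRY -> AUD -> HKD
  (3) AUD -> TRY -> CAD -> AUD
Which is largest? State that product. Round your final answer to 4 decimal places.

(1) 6.678 × 0.177 × 0.9989 = 1.18071
(2) 3.779 × 0.0476 × 6.117 = 1.10033
(3) 21.8 × 0.04261 × 1.078 = 1.00135
Highest is cycle (1) at 1.1807 (>1, arbitrage).

1.1807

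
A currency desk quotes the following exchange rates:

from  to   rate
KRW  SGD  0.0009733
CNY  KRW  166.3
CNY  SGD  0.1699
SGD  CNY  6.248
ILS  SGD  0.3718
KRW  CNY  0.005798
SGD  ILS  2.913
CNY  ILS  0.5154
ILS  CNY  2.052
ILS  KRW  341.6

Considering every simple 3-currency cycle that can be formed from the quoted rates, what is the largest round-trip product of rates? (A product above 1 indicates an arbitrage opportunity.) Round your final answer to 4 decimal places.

1.1973

CNY→ILS→SGD→CNY: 0.5154 × 0.3718 × 6.248 = 1.19728
CNY→ILS→KRW→CNY: 0.5154 × 341.6 × 0.005798 = 1.02080
CNY→SGD→ILS→CNY: 0.1699 × 2.913 × 2.052 = 1.01557
CNY→KRW→SGD→CNY: 166.3 × 0.0009733 × 6.248 = 1.01130
KRW→SGD→ILS→KRW: 0.0009733 × 2.913 × 341.6 = 0.96851
Maximum is CNY→ILS→SGD→CNY at 1.1973; arbitrage exists.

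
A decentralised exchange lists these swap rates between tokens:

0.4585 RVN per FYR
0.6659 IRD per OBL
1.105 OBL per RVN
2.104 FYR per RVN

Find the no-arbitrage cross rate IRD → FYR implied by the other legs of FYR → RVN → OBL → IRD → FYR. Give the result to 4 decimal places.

2.9641

Known legs of the cycle: 0.4585 × 1.105 × 0.6659 = 0.33737324075
For no arbitrage the full-cycle product must be 1, so the missing rate is 1 / 0.33737324075 ≈ 2.964076.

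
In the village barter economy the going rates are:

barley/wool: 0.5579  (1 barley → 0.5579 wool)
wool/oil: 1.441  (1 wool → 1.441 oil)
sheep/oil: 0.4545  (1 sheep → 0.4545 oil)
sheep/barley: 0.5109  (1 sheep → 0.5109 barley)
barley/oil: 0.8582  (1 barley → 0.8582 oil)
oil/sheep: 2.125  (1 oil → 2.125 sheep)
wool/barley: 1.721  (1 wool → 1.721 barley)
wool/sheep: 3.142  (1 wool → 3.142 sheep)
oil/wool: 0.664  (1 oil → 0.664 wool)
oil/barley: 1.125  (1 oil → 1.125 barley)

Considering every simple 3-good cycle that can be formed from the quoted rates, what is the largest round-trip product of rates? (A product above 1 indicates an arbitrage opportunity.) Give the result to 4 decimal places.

oil→wool→barley→oil: 0.664 × 1.721 × 0.8582 = 0.98070
oil→wool→sheep→oil: 0.664 × 3.142 × 0.4545 = 0.94822
oil→sheep→barley→oil: 2.125 × 0.5109 × 0.8582 = 0.93172
oil→barley→wool→oil: 1.125 × 0.5579 × 1.441 = 0.90443
wool→sheep→barley→wool: 3.142 × 0.5109 × 0.5579 = 0.89557
Maximum is oil→wool→barley→oil at 0.9807; no arbitrage — every cycle loses value.

0.9807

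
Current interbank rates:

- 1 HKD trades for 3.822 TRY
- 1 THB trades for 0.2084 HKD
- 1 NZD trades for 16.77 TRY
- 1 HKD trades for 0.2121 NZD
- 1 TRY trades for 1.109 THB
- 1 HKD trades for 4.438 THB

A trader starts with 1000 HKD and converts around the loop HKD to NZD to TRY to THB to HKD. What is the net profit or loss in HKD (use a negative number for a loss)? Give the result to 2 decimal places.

-177.94

1000 HKD × 0.2121 = 212.1 NZD
212.1 NZD × 16.77 = 3556.917 TRY
3556.917 TRY × 1.109 = 3944.620953 THB
3944.620953 THB × 0.2084 = 822.0590066052 HKD
Net change: 822.0590066052 − 1000 = -177.9409933948 HKD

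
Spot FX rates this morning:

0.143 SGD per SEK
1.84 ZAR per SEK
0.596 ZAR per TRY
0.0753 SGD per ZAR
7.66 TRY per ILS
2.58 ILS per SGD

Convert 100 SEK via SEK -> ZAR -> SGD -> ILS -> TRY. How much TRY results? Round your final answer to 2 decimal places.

273.82

100 SEK × 1.84 = 184 ZAR
184 ZAR × 0.0753 = 13.8552 SGD
13.8552 SGD × 2.58 = 35.746416 ILS
35.746416 ILS × 7.66 = 273.81754656 TRY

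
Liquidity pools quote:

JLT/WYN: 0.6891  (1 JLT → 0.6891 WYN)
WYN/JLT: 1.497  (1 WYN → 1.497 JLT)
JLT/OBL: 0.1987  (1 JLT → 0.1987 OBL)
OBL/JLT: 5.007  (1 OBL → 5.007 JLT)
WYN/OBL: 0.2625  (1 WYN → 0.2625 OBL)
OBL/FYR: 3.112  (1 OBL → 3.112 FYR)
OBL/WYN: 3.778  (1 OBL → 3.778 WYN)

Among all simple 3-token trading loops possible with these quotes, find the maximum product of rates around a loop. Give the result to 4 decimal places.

1.1238

OBL→WYN→JLT→OBL: 3.778 × 1.497 × 0.1987 = 1.12378
OBL→JLT→WYN→OBL: 5.007 × 0.6891 × 0.2625 = 0.90571
Maximum is OBL→WYN→JLT→OBL at 1.1238; arbitrage exists.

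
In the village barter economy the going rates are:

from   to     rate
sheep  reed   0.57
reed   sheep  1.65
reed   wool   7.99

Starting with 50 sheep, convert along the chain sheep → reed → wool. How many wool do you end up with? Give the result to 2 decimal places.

227.72

50 sheep × 0.57 = 28.5 reed
28.5 reed × 7.99 = 227.715 wool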